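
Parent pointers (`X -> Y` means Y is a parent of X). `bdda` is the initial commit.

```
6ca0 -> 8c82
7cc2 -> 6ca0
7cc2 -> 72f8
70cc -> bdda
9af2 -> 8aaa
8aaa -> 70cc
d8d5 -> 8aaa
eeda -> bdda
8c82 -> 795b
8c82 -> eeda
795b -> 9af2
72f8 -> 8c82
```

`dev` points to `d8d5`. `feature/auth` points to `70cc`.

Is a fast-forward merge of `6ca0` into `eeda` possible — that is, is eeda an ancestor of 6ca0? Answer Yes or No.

A fast-forward from eeda to 6ca0 is possible iff eeda is an ancestor of 6ca0.
Ancestors of 6ca0: {6ca0, 70cc, 795b, 8aaa, 8c82, 9af2, bdda, eeda}.
eeda is among them, so fast-forward is possible.

Yes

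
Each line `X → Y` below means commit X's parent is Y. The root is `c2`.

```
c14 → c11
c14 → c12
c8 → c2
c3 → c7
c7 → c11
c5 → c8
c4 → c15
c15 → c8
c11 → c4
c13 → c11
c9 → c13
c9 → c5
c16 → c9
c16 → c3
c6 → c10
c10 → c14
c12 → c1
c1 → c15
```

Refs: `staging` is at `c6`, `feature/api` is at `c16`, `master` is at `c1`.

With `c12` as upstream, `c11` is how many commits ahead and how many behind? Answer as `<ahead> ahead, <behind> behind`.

Reachable from c11: {c11, c15, c2, c4, c8}.
Reachable from c12: {c1, c12, c15, c2, c8}.
Only in c11's history (ahead): {c11, c4} — 2.
Only in c12's history (behind): {c1, c12} — 2.

2 ahead, 2 behind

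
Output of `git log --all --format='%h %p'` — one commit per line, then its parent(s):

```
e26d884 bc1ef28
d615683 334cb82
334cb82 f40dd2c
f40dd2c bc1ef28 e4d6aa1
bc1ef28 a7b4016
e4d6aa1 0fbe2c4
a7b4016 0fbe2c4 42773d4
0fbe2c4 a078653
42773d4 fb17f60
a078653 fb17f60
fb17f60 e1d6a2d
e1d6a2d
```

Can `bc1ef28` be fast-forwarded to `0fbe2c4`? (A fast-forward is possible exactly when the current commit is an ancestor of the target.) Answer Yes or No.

A fast-forward from bc1ef28 to 0fbe2c4 is possible iff bc1ef28 is an ancestor of 0fbe2c4.
Ancestors of 0fbe2c4: {0fbe2c4, a078653, e1d6a2d, fb17f60}.
bc1ef28 is not among them, so fast-forward is not possible.

No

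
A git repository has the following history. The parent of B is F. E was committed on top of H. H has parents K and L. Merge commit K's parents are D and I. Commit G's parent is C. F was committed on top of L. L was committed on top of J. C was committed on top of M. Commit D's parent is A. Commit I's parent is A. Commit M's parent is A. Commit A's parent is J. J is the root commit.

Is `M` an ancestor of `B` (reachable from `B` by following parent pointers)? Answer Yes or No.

Ancestors of B: {B, F, J, L}.
M is not in that set, so it is not an ancestor of B.

No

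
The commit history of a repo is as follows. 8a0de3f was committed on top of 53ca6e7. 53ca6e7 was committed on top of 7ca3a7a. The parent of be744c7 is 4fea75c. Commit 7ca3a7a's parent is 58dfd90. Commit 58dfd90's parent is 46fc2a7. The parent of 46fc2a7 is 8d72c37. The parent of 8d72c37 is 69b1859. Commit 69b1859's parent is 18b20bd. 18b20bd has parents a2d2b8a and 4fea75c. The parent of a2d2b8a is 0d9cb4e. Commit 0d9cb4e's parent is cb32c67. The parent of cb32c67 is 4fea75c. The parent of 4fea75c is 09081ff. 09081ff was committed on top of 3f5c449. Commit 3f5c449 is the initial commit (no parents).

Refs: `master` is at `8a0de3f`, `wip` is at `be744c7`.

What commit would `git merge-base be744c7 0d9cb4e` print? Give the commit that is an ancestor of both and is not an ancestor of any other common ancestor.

4fea75c

Ancestors of be744c7: {09081ff, 3f5c449, 4fea75c, be744c7}.
Ancestors of 0d9cb4e: {09081ff, 0d9cb4e, 3f5c449, 4fea75c, cb32c67}.
Common ancestors: {09081ff, 3f5c449, 4fea75c}.
Among these, 4fea75c is not an ancestor of any other common ancestor — it is the merge base.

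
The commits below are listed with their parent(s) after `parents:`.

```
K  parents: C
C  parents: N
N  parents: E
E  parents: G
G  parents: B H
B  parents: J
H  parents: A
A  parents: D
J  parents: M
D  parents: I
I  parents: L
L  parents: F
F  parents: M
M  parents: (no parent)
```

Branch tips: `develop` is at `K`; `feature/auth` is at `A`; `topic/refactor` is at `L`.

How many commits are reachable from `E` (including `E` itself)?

11

Walking parent pointers from E: reachable set = {A, B, D, E, F, G, H, I, J, L, M}.
That is 11 commits.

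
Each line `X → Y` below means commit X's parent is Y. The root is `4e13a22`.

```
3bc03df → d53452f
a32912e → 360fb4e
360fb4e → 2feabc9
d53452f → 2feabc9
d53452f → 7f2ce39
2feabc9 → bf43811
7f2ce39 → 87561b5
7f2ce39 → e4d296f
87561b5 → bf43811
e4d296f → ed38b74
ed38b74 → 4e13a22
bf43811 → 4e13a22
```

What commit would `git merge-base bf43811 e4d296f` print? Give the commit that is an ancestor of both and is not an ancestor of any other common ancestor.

4e13a22

Ancestors of bf43811: {4e13a22, bf43811}.
Ancestors of e4d296f: {4e13a22, e4d296f, ed38b74}.
Common ancestors: {4e13a22}.
The only common ancestor is 4e13a22, so it is the merge base.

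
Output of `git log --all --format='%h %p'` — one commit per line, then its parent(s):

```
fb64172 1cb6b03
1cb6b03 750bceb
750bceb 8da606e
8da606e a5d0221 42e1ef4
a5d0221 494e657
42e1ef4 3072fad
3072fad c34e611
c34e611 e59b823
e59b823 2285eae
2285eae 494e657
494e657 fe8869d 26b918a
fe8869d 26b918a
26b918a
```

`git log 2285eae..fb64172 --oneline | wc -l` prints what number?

Reachable from fb64172: {1cb6b03, 2285eae, 26b918a, 3072fad, 42e1ef4, 494e657, 750bceb, 8da606e, a5d0221, c34e611, e59b823, fb64172, fe8869d}.
Reachable from 2285eae: {2285eae, 26b918a, 494e657, fe8869d}.
In fb64172's history but not 2285eae's: {1cb6b03, 3072fad, 42e1ef4, 750bceb, 8da606e, a5d0221, c34e611, e59b823, fb64172} — 9 commits.

9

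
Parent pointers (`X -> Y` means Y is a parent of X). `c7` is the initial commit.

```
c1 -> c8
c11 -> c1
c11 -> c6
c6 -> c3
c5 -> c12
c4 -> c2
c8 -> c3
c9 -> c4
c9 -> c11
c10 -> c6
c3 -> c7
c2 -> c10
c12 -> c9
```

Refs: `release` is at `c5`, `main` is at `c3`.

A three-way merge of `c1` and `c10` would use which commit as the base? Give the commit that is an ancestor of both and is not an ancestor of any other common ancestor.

Ancestors of c1: {c1, c3, c7, c8}.
Ancestors of c10: {c10, c3, c6, c7}.
Common ancestors: {c3, c7}.
Among these, c3 is not an ancestor of any other common ancestor — it is the merge base.

c3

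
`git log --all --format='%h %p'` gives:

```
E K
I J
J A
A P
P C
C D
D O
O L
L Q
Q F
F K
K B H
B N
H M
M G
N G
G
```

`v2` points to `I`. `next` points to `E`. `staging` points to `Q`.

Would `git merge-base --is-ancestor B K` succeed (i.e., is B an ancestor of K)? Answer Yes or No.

Ancestors of K (commits reachable by following parents): {B, G, H, K, M, N}.
B is in that set, so it is an ancestor of K.

Yes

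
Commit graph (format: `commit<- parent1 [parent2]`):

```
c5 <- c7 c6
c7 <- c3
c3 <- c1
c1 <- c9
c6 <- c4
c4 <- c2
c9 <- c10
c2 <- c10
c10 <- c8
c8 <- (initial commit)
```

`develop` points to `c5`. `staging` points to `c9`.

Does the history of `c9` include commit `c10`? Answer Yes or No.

Ancestors of c9 (commits reachable by following parents): {c10, c8, c9}.
c10 is in that set, so it is an ancestor of c9.

Yes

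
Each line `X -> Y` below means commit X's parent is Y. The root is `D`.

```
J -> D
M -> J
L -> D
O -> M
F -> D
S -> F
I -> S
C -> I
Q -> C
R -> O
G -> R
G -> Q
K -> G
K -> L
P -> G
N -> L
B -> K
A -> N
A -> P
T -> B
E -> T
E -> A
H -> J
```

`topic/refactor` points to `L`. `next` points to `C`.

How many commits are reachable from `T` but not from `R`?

Reachable from T: {B, C, D, F, G, I, J, K, L, M, O, Q, R, S, T}.
Reachable from R: {D, J, M, O, R}.
In T's history but not R's: {B, C, F, G, I, K, L, Q, S, T} — 10 commits.

10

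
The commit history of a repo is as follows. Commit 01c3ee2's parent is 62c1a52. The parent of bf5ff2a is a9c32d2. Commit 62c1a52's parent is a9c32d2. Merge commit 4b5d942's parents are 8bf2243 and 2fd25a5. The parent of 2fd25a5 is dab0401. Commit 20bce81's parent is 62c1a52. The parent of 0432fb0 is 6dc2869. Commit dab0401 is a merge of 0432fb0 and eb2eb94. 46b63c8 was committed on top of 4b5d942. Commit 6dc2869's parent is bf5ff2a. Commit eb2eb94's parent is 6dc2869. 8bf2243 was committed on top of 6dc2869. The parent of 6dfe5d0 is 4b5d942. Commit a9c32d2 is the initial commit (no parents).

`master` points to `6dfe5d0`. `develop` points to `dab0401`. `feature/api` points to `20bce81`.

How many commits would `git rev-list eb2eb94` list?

Walking parent pointers from eb2eb94: reachable set = {6dc2869, a9c32d2, bf5ff2a, eb2eb94}.
That is 4 commits.

4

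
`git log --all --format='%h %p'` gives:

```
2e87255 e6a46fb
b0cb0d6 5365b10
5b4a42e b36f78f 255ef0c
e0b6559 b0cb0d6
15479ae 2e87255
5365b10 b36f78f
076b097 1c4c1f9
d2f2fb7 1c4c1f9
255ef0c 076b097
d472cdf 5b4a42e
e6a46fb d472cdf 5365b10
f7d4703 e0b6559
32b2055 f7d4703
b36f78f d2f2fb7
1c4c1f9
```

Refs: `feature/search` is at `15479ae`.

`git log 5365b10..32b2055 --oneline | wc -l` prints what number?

4

Reachable from 32b2055: {1c4c1f9, 32b2055, 5365b10, b0cb0d6, b36f78f, d2f2fb7, e0b6559, f7d4703}.
Reachable from 5365b10: {1c4c1f9, 5365b10, b36f78f, d2f2fb7}.
In 32b2055's history but not 5365b10's: {32b2055, b0cb0d6, e0b6559, f7d4703} — 4 commits.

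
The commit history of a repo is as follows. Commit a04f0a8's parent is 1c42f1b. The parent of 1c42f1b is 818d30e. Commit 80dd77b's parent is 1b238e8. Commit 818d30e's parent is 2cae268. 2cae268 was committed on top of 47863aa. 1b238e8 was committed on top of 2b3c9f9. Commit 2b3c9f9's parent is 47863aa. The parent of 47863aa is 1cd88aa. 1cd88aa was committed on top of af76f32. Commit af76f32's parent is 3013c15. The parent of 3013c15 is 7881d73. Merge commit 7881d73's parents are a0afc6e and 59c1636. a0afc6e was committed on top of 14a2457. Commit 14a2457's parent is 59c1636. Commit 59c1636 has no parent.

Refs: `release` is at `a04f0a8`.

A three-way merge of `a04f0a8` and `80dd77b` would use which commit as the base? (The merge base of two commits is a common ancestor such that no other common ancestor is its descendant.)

47863aa

Ancestors of a04f0a8: {14a2457, 1c42f1b, 1cd88aa, 2cae268, 3013c15, 47863aa, 59c1636, 7881d73, 818d30e, a04f0a8, a0afc6e, af76f32}.
Ancestors of 80dd77b: {14a2457, 1b238e8, 1cd88aa, 2b3c9f9, 3013c15, 47863aa, 59c1636, 7881d73, 80dd77b, a0afc6e, af76f32}.
Common ancestors: {14a2457, 1cd88aa, 3013c15, 47863aa, 59c1636, 7881d73, a0afc6e, af76f32}.
Among these, 47863aa is not an ancestor of any other common ancestor — it is the merge base.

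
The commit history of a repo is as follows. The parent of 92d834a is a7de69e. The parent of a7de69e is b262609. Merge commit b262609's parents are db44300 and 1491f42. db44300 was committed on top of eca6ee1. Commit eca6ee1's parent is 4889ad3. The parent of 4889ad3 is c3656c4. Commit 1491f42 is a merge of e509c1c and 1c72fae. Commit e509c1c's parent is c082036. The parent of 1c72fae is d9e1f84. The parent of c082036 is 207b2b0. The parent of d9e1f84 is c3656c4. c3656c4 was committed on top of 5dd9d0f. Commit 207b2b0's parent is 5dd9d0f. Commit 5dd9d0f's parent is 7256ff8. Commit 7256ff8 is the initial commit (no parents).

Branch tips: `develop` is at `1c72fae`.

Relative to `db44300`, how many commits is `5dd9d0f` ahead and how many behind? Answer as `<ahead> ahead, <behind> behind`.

Reachable from 5dd9d0f: {5dd9d0f, 7256ff8}.
Reachable from db44300: {4889ad3, 5dd9d0f, 7256ff8, c3656c4, db44300, eca6ee1}.
Only in 5dd9d0f's history (ahead): {} — 0.
Only in db44300's history (behind): {4889ad3, c3656c4, db44300, eca6ee1} — 4.

0 ahead, 4 behind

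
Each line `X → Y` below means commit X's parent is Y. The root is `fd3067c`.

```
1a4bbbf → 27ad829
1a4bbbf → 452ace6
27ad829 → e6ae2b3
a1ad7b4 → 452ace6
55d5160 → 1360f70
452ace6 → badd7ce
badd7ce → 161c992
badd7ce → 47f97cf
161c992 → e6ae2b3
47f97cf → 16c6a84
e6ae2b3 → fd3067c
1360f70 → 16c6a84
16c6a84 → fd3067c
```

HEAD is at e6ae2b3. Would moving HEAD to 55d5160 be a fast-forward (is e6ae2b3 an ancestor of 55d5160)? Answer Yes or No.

No

A fast-forward from e6ae2b3 to 55d5160 is possible iff e6ae2b3 is an ancestor of 55d5160.
Ancestors of 55d5160: {1360f70, 16c6a84, 55d5160, fd3067c}.
e6ae2b3 is not among them, so fast-forward is not possible.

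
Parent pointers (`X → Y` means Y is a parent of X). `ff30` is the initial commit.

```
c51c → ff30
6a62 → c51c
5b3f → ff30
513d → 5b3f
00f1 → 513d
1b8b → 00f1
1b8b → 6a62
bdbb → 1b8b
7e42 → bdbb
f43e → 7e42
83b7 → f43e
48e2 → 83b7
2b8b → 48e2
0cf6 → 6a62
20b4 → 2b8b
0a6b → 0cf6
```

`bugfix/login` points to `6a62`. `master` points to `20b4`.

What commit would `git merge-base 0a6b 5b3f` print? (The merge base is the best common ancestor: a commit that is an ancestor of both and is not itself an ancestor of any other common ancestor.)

ff30

Ancestors of 0a6b: {0a6b, 0cf6, 6a62, c51c, ff30}.
Ancestors of 5b3f: {5b3f, ff30}.
Common ancestors: {ff30}.
The only common ancestor is ff30, so it is the merge base.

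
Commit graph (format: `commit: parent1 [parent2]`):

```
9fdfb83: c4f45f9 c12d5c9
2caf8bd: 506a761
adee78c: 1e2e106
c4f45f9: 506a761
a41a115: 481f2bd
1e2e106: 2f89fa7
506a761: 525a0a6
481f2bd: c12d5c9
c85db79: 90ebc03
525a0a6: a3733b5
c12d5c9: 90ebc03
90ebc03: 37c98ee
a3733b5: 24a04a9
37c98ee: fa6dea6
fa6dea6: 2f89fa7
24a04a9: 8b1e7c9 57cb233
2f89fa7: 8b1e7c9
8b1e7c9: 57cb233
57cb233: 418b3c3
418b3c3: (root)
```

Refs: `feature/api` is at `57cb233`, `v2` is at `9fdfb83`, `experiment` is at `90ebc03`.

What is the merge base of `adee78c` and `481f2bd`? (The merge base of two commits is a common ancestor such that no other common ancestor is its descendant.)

Ancestors of adee78c: {1e2e106, 2f89fa7, 418b3c3, 57cb233, 8b1e7c9, adee78c}.
Ancestors of 481f2bd: {2f89fa7, 37c98ee, 418b3c3, 481f2bd, 57cb233, 8b1e7c9, 90ebc03, c12d5c9, fa6dea6}.
Common ancestors: {2f89fa7, 418b3c3, 57cb233, 8b1e7c9}.
Among these, 2f89fa7 is not an ancestor of any other common ancestor — it is the merge base.

2f89fa7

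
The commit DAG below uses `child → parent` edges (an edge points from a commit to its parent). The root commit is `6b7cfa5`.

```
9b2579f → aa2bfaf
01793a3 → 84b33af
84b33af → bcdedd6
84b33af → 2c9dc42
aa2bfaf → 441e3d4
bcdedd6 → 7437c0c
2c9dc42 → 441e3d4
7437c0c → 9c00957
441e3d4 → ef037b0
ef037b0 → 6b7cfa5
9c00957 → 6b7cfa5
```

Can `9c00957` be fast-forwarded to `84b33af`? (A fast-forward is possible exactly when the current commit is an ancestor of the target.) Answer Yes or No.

A fast-forward from 9c00957 to 84b33af is possible iff 9c00957 is an ancestor of 84b33af.
Ancestors of 84b33af: {2c9dc42, 441e3d4, 6b7cfa5, 7437c0c, 84b33af, 9c00957, bcdedd6, ef037b0}.
9c00957 is among them, so fast-forward is possible.

Yes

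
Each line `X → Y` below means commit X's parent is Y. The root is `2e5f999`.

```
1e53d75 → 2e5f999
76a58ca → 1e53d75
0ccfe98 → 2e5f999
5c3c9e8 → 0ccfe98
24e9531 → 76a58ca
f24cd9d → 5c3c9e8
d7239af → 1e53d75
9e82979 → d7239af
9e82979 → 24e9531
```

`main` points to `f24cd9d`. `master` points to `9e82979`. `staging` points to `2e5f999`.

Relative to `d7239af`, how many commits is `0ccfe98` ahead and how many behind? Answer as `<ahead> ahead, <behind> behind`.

Reachable from 0ccfe98: {0ccfe98, 2e5f999}.
Reachable from d7239af: {1e53d75, 2e5f999, d7239af}.
Only in 0ccfe98's history (ahead): {0ccfe98} — 1.
Only in d7239af's history (behind): {1e53d75, d7239af} — 2.

1 ahead, 2 behind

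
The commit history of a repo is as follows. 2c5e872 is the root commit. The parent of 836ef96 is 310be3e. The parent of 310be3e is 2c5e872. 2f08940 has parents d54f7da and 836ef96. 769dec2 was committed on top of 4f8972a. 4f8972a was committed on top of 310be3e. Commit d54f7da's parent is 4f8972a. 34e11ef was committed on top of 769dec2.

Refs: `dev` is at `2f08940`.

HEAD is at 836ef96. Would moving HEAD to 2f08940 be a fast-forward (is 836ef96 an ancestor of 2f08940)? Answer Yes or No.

A fast-forward from 836ef96 to 2f08940 is possible iff 836ef96 is an ancestor of 2f08940.
Ancestors of 2f08940: {2c5e872, 2f08940, 310be3e, 4f8972a, 836ef96, d54f7da}.
836ef96 is among them, so fast-forward is possible.

Yes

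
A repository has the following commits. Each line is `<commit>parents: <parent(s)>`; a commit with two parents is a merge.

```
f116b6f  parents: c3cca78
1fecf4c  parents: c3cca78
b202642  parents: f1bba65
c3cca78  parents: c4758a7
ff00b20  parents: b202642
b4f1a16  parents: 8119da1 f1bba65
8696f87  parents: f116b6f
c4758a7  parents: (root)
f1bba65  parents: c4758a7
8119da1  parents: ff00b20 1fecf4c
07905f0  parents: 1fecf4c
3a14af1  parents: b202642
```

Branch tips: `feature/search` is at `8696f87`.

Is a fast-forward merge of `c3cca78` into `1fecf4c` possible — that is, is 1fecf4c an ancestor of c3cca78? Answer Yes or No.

No

A fast-forward from 1fecf4c to c3cca78 is possible iff 1fecf4c is an ancestor of c3cca78.
Ancestors of c3cca78: {c3cca78, c4758a7}.
1fecf4c is not among them, so fast-forward is not possible.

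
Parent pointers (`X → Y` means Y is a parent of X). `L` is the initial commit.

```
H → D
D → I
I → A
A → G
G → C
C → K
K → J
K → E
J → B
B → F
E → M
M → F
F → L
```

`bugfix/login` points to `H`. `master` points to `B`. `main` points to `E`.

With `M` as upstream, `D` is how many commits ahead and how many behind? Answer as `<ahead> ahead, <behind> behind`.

9 ahead, 0 behind

Reachable from D: {A, B, C, D, E, F, G, I, J, K, L, M}.
Reachable from M: {F, L, M}.
Only in D's history (ahead): {A, B, C, D, E, G, I, J, K} — 9.
Only in M's history (behind): {} — 0.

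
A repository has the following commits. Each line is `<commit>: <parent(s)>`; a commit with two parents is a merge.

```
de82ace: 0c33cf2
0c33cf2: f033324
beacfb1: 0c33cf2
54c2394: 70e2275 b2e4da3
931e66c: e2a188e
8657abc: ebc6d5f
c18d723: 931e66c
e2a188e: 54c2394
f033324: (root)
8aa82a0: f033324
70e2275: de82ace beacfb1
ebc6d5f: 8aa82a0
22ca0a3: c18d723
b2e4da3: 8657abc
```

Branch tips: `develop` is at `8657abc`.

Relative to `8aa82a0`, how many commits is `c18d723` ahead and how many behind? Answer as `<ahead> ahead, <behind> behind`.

11 ahead, 0 behind

Reachable from c18d723: {0c33cf2, 54c2394, 70e2275, 8657abc, 8aa82a0, 931e66c, b2e4da3, beacfb1, c18d723, de82ace, e2a188e, ebc6d5f, f033324}.
Reachable from 8aa82a0: {8aa82a0, f033324}.
Only in c18d723's history (ahead): {0c33cf2, 54c2394, 70e2275, 8657abc, 931e66c, b2e4da3, beacfb1, c18d723, de82ace, e2a188e, ebc6d5f} — 11.
Only in 8aa82a0's history (behind): {} — 0.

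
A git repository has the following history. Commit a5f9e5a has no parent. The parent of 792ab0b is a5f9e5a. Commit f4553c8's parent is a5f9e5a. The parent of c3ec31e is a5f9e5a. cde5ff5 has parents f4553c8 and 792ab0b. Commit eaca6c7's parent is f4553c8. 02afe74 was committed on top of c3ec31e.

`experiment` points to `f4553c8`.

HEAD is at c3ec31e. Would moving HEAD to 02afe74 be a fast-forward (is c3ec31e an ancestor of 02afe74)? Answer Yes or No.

Yes

A fast-forward from c3ec31e to 02afe74 is possible iff c3ec31e is an ancestor of 02afe74.
Ancestors of 02afe74: {02afe74, a5f9e5a, c3ec31e}.
c3ec31e is among them, so fast-forward is possible.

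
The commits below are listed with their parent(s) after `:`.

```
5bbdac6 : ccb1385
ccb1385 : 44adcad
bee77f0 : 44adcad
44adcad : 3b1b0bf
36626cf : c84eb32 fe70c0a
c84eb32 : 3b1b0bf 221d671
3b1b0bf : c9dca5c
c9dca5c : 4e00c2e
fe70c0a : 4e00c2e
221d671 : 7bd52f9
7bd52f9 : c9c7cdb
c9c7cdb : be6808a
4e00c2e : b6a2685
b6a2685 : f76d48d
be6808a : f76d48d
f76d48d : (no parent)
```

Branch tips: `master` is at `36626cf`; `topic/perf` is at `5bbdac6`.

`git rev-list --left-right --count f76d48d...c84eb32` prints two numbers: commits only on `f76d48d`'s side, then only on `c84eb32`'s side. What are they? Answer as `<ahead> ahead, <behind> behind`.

0 ahead, 9 behind

Reachable from f76d48d: {f76d48d}.
Reachable from c84eb32: {221d671, 3b1b0bf, 4e00c2e, 7bd52f9, b6a2685, be6808a, c84eb32, c9c7cdb, c9dca5c, f76d48d}.
Only in f76d48d's history (ahead): {} — 0.
Only in c84eb32's history (behind): {221d671, 3b1b0bf, 4e00c2e, 7bd52f9, b6a2685, be6808a, c84eb32, c9c7cdb, c9dca5c} — 9.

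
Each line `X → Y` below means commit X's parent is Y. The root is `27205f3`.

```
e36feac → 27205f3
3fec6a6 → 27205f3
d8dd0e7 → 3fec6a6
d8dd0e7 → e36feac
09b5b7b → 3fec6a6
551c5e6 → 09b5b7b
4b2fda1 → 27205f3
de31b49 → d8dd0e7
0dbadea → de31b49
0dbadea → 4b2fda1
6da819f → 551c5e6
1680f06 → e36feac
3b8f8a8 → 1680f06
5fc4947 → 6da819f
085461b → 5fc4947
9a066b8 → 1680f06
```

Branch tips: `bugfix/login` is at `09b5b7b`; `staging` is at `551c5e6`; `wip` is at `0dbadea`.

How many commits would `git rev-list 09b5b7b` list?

Walking parent pointers from 09b5b7b: reachable set = {09b5b7b, 27205f3, 3fec6a6}.
That is 3 commits.

3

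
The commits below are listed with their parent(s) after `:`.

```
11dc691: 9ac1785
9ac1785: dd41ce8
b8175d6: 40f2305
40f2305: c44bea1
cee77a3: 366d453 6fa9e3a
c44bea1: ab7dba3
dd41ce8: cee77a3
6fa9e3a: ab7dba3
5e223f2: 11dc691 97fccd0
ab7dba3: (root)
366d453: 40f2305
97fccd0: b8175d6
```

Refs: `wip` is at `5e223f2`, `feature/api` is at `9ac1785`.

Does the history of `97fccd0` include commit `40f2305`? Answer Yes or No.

Yes

Ancestors of 97fccd0 (commits reachable by following parents): {40f2305, 97fccd0, ab7dba3, b8175d6, c44bea1}.
40f2305 is in that set, so it is an ancestor of 97fccd0.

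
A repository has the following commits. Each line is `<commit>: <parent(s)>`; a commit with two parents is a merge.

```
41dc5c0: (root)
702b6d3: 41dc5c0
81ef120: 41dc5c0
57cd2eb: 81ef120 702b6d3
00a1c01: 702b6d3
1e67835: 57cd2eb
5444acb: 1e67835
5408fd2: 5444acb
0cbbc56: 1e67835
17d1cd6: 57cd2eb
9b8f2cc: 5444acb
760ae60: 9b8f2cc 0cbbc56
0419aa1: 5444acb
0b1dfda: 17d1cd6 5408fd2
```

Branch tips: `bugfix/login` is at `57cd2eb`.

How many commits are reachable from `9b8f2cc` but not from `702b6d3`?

Reachable from 9b8f2cc: {1e67835, 41dc5c0, 5444acb, 57cd2eb, 702b6d3, 81ef120, 9b8f2cc}.
Reachable from 702b6d3: {41dc5c0, 702b6d3}.
In 9b8f2cc's history but not 702b6d3's: {1e67835, 5444acb, 57cd2eb, 81ef120, 9b8f2cc} — 5 commits.

5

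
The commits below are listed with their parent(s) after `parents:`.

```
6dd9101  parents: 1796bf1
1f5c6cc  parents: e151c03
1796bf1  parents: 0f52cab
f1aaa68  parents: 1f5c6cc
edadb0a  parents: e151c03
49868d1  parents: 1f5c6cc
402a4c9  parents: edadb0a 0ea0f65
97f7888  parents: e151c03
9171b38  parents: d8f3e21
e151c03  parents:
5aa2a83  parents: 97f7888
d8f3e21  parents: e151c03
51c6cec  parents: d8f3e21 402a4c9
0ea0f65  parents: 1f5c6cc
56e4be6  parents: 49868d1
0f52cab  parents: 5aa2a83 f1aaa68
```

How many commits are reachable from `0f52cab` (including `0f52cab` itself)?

6

Walking parent pointers from 0f52cab: reachable set = {0f52cab, 1f5c6cc, 5aa2a83, 97f7888, e151c03, f1aaa68}.
That is 6 commits.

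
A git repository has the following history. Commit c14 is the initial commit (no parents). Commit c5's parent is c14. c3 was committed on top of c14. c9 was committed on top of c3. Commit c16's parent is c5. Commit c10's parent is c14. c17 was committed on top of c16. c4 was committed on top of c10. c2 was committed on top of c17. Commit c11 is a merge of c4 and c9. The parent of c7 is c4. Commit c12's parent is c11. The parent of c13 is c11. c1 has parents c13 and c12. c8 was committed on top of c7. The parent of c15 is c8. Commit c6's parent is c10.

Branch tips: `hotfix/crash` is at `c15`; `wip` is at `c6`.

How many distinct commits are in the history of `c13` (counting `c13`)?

7

Walking parent pointers from c13: reachable set = {c10, c11, c13, c14, c3, c4, c9}.
That is 7 commits.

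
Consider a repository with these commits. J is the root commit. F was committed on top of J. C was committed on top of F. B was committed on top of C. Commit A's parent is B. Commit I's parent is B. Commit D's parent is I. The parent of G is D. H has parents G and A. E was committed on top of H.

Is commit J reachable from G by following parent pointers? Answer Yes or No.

Ancestors of G (commits reachable by following parents): {B, C, D, F, G, I, J}.
J is in that set, so it is an ancestor of G.

Yes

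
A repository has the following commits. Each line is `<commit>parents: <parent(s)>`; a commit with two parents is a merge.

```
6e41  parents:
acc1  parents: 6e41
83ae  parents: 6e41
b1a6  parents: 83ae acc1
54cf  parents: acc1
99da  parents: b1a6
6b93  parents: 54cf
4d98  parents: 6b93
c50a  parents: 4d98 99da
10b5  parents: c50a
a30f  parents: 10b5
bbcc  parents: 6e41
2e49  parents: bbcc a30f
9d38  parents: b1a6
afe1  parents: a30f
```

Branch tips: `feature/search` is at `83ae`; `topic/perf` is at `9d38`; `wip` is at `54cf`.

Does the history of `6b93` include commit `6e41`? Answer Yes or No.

Yes

Ancestors of 6b93 (commits reachable by following parents): {54cf, 6b93, 6e41, acc1}.
6e41 is in that set, so it is an ancestor of 6b93.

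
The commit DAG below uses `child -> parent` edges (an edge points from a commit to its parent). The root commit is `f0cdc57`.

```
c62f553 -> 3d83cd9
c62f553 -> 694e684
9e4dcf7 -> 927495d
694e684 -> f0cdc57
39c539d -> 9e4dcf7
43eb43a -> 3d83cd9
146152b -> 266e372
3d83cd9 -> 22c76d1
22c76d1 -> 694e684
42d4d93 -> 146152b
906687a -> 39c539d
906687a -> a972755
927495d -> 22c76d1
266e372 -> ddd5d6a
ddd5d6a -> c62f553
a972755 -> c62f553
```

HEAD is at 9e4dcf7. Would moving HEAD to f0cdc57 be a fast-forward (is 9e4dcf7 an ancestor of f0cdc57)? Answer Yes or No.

A fast-forward from 9e4dcf7 to f0cdc57 is possible iff 9e4dcf7 is an ancestor of f0cdc57.
Ancestors of f0cdc57: {f0cdc57}.
9e4dcf7 is not among them, so fast-forward is not possible.

No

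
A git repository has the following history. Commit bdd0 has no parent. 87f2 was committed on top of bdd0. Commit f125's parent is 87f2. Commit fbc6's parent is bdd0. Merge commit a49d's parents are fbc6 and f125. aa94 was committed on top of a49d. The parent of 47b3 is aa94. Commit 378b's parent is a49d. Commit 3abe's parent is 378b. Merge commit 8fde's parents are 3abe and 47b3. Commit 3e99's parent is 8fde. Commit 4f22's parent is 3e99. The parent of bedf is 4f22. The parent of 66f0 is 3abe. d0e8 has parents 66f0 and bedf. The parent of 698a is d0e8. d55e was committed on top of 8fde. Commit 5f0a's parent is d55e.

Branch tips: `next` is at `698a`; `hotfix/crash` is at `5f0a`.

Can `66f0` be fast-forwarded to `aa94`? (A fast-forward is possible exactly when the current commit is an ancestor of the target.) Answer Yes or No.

A fast-forward from 66f0 to aa94 is possible iff 66f0 is an ancestor of aa94.
Ancestors of aa94: {87f2, a49d, aa94, bdd0, f125, fbc6}.
66f0 is not among them, so fast-forward is not possible.

No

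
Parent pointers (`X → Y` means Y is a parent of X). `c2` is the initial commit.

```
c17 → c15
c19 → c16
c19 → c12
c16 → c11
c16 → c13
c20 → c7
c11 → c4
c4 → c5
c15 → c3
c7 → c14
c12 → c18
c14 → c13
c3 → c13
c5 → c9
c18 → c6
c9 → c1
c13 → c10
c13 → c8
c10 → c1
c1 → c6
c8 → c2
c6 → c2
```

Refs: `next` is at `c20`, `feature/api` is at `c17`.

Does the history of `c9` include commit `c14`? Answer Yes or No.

Ancestors of c9: {c1, c2, c6, c9}.
c14 is not in that set, so it is not an ancestor of c9.

No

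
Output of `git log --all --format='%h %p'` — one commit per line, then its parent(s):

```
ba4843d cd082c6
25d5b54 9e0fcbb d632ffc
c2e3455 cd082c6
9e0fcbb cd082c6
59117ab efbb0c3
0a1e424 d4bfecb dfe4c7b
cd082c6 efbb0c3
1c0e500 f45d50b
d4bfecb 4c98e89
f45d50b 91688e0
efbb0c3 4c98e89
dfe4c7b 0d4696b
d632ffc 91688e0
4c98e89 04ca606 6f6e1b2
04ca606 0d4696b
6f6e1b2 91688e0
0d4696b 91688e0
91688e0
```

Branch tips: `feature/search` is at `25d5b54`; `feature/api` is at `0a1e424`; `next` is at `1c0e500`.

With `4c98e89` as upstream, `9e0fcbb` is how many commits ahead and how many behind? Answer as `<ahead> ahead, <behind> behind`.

Reachable from 9e0fcbb: {04ca606, 0d4696b, 4c98e89, 6f6e1b2, 91688e0, 9e0fcbb, cd082c6, efbb0c3}.
Reachable from 4c98e89: {04ca606, 0d4696b, 4c98e89, 6f6e1b2, 91688e0}.
Only in 9e0fcbb's history (ahead): {9e0fcbb, cd082c6, efbb0c3} — 3.
Only in 4c98e89's history (behind): {} — 0.

3 ahead, 0 behind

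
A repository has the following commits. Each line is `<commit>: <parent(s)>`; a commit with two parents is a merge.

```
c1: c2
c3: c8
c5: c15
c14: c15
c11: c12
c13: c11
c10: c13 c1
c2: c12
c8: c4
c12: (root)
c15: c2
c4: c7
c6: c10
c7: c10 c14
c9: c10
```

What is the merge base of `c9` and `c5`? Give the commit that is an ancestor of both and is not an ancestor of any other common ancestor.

Ancestors of c9: {c1, c10, c11, c12, c13, c2, c9}.
Ancestors of c5: {c12, c15, c2, c5}.
Common ancestors: {c12, c2}.
Among these, c2 is not an ancestor of any other common ancestor — it is the merge base.

c2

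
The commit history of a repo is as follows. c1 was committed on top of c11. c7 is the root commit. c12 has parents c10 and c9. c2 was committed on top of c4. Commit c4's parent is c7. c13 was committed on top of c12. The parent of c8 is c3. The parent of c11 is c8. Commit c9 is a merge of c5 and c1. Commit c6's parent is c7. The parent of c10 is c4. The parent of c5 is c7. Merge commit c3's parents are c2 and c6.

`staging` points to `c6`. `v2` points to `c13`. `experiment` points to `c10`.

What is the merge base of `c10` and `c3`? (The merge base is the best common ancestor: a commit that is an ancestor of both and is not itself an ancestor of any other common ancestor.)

c4

Ancestors of c10: {c10, c4, c7}.
Ancestors of c3: {c2, c3, c4, c6, c7}.
Common ancestors: {c4, c7}.
Among these, c4 is not an ancestor of any other common ancestor — it is the merge base.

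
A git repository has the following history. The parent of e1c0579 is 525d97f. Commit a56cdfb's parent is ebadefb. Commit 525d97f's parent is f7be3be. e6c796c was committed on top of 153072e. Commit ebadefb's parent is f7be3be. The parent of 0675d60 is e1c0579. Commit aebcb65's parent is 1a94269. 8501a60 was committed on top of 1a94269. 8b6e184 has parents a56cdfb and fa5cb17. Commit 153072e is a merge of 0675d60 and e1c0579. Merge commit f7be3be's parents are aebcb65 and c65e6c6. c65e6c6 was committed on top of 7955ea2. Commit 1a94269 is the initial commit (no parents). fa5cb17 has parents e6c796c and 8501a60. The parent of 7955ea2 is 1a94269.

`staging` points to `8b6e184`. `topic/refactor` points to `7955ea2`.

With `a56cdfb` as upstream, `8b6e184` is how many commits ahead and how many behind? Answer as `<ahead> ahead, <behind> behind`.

8 ahead, 0 behind

Reachable from 8b6e184: {0675d60, 153072e, 1a94269, 525d97f, 7955ea2, 8501a60, 8b6e184, a56cdfb, aebcb65, c65e6c6, e1c0579, e6c796c, ebadefb, f7be3be, fa5cb17}.
Reachable from a56cdfb: {1a94269, 7955ea2, a56cdfb, aebcb65, c65e6c6, ebadefb, f7be3be}.
Only in 8b6e184's history (ahead): {0675d60, 153072e, 525d97f, 8501a60, 8b6e184, e1c0579, e6c796c, fa5cb17} — 8.
Only in a56cdfb's history (behind): {} — 0.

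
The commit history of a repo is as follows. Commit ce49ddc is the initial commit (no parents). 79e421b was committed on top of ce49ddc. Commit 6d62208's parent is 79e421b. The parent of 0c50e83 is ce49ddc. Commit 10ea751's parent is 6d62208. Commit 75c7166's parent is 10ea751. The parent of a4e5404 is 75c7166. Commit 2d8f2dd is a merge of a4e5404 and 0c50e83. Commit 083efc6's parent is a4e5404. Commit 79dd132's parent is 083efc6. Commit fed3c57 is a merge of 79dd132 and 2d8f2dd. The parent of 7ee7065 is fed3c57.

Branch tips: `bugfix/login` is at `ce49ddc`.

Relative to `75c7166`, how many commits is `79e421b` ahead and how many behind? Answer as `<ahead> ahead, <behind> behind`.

Reachable from 79e421b: {79e421b, ce49ddc}.
Reachable from 75c7166: {10ea751, 6d62208, 75c7166, 79e421b, ce49ddc}.
Only in 79e421b's history (ahead): {} — 0.
Only in 75c7166's history (behind): {10ea751, 6d62208, 75c7166} — 3.

0 ahead, 3 behind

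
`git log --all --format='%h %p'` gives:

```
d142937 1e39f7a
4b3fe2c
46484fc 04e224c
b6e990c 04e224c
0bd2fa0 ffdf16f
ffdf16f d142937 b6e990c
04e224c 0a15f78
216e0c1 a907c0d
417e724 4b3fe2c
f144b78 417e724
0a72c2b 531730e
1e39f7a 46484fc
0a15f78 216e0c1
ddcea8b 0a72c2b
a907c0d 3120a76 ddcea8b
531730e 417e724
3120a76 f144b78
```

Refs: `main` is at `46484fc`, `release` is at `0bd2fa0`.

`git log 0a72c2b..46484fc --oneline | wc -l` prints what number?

8

Reachable from 46484fc: {04e224c, 0a15f78, 0a72c2b, 216e0c1, 3120a76, 417e724, 46484fc, 4b3fe2c, 531730e, a907c0d, ddcea8b, f144b78}.
Reachable from 0a72c2b: {0a72c2b, 417e724, 4b3fe2c, 531730e}.
In 46484fc's history but not 0a72c2b's: {04e224c, 0a15f78, 216e0c1, 3120a76, 46484fc, a907c0d, ddcea8b, f144b78} — 8 commits.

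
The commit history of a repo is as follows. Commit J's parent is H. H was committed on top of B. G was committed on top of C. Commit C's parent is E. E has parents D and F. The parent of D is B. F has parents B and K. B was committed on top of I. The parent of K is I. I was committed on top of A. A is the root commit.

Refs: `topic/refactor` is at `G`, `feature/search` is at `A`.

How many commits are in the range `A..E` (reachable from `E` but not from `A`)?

6

Reachable from E: {A, B, D, E, F, I, K}.
Reachable from A: {A}.
In E's history but not A's: {B, D, E, F, I, K} — 6 commits.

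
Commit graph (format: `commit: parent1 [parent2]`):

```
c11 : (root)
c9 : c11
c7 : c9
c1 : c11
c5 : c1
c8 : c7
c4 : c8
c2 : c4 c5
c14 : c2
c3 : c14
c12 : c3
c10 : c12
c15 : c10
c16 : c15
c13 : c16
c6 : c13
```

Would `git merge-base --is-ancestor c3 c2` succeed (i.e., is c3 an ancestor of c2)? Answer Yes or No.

Ancestors of c2: {c1, c11, c2, c4, c5, c7, c8, c9}.
c3 is not in that set, so it is not an ancestor of c2.

No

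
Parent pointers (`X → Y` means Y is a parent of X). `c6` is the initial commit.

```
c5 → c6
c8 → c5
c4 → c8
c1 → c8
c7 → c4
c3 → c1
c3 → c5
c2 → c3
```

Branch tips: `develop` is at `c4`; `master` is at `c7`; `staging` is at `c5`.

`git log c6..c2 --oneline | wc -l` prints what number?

Reachable from c2: {c1, c2, c3, c5, c6, c8}.
Reachable from c6: {c6}.
In c2's history but not c6's: {c1, c2, c3, c5, c8} — 5 commits.

5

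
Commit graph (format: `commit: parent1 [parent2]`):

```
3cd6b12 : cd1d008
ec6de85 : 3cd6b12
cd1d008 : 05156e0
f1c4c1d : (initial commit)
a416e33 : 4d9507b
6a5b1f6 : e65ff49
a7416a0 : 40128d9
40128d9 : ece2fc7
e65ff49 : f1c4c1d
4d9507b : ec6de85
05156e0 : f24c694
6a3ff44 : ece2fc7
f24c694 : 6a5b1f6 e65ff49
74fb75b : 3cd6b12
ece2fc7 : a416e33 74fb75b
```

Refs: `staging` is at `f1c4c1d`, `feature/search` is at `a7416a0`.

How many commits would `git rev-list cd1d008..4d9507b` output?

Reachable from 4d9507b: {05156e0, 3cd6b12, 4d9507b, 6a5b1f6, cd1d008, e65ff49, ec6de85, f1c4c1d, f24c694}.
Reachable from cd1d008: {05156e0, 6a5b1f6, cd1d008, e65ff49, f1c4c1d, f24c694}.
In 4d9507b's history but not cd1d008's: {3cd6b12, 4d9507b, ec6de85} — 3 commits.

3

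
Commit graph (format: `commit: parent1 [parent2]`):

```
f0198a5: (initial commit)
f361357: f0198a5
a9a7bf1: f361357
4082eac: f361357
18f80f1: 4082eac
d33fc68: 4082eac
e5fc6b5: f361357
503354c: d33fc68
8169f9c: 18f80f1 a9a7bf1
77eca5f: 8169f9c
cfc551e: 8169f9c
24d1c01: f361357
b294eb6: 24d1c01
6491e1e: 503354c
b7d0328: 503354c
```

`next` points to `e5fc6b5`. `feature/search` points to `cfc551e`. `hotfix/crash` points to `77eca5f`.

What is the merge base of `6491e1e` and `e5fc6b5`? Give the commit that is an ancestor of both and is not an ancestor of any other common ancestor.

Ancestors of 6491e1e: {4082eac, 503354c, 6491e1e, d33fc68, f0198a5, f361357}.
Ancestors of e5fc6b5: {e5fc6b5, f0198a5, f361357}.
Common ancestors: {f0198a5, f361357}.
Among these, f361357 is not an ancestor of any other common ancestor — it is the merge base.

f361357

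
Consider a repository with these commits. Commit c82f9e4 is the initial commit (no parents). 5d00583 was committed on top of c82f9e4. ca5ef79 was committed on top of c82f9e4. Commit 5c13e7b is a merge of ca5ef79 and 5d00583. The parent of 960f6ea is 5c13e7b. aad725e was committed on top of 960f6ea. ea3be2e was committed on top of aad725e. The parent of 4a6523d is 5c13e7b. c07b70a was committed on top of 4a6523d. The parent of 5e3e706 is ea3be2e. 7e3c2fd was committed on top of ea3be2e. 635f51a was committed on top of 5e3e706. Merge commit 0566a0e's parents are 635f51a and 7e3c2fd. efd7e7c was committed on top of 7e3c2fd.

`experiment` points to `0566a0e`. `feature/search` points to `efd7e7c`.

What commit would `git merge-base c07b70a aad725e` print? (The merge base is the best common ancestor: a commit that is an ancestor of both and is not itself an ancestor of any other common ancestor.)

Ancestors of c07b70a: {4a6523d, 5c13e7b, 5d00583, c07b70a, c82f9e4, ca5ef79}.
Ancestors of aad725e: {5c13e7b, 5d00583, 960f6ea, aad725e, c82f9e4, ca5ef79}.
Common ancestors: {5c13e7b, 5d00583, c82f9e4, ca5ef79}.
Among these, 5c13e7b is not an ancestor of any other common ancestor — it is the merge base.

5c13e7b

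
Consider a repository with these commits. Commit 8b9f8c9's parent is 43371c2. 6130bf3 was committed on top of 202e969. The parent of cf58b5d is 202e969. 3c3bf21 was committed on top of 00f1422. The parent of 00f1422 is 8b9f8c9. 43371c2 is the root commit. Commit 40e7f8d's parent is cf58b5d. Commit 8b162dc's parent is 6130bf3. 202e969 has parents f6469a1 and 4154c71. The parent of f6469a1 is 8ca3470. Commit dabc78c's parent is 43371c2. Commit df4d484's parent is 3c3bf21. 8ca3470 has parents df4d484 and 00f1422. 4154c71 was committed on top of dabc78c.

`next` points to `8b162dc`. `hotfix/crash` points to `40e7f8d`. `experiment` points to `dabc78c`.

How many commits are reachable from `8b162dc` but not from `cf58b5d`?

Reachable from 8b162dc: {00f1422, 202e969, 3c3bf21, 4154c71, 43371c2, 6130bf3, 8b162dc, 8b9f8c9, 8ca3470, dabc78c, df4d484, f6469a1}.
Reachable from cf58b5d: {00f1422, 202e969, 3c3bf21, 4154c71, 43371c2, 8b9f8c9, 8ca3470, cf58b5d, dabc78c, df4d484, f6469a1}.
In 8b162dc's history but not cf58b5d's: {6130bf3, 8b162dc} — 2 commits.

2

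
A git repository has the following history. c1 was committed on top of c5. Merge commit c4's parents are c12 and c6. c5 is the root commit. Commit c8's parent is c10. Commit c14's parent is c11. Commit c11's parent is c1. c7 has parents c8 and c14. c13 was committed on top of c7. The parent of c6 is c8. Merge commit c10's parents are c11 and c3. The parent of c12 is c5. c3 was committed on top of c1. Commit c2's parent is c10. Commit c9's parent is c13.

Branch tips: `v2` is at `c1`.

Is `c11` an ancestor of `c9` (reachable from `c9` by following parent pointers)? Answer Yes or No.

Yes

Ancestors of c9 (commits reachable by following parents): {c1, c10, c11, c13, c14, c3, c5, c7, c8, c9}.
c11 is in that set, so it is an ancestor of c9.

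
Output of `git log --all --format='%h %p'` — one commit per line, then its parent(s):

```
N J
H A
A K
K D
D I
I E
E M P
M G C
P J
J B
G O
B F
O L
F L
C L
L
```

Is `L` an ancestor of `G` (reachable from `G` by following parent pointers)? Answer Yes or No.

Yes

Ancestors of G (commits reachable by following parents): {G, L, O}.
L is in that set, so it is an ancestor of G.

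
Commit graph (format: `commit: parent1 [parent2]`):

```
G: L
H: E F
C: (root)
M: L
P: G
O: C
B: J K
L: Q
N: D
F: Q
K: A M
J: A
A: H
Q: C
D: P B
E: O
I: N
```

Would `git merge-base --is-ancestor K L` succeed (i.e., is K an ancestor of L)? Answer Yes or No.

No

Ancestors of L: {C, L, Q}.
K is not in that set, so it is not an ancestor of L.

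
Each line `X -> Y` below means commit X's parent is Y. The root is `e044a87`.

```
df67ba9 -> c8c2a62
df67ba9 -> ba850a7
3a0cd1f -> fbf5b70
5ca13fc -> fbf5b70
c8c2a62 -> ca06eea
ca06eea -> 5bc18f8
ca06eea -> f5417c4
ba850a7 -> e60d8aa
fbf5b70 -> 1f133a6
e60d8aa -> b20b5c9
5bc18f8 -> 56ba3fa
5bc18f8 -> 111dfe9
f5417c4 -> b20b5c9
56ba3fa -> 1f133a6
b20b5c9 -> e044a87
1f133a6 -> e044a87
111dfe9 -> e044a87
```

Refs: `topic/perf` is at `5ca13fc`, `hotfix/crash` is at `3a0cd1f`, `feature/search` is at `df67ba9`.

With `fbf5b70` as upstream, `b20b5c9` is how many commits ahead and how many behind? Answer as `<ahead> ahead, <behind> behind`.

Reachable from b20b5c9: {b20b5c9, e044a87}.
Reachable from fbf5b70: {1f133a6, e044a87, fbf5b70}.
Only in b20b5c9's history (ahead): {b20b5c9} — 1.
Only in fbf5b70's history (behind): {1f133a6, fbf5b70} — 2.

1 ahead, 2 behind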